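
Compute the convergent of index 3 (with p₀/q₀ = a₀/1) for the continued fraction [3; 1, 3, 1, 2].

19/5

Using pₖ = aₖpₖ₋₁ + pₖ₋₂, qₖ = aₖqₖ₋₁ + qₖ₋₂ (with p₋₁=1, p₋₂=0, q₋₁=0, q₋₂=1):
  k=0: a=3, p=3, q=1
  k=1: a=1, p=4, q=1
  k=2: a=3, p=15, q=4
  k=3: a=1, p=19, q=5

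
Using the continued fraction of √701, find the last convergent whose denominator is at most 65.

√701 = [26; 2, 10, 10, 2, 52, …] (period length 5).
Convergents:
  p_0/q_0 = 26/1
  p_1/q_1 = 53/2
  p_2/q_2 = 556/21
  p_3/q_3 = 5613/212
q_2 = 21 ≤ 65 < 212 = q_3, so the answer is 556/21.

556/21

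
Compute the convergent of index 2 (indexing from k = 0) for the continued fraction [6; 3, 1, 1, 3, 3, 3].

25/4

Using pₖ = aₖpₖ₋₁ + pₖ₋₂, qₖ = aₖqₖ₋₁ + qₖ₋₂ (with p₋₁=1, p₋₂=0, q₋₁=0, q₋₂=1):
  k=0: a=6, p=6, q=1
  k=1: a=3, p=19, q=3
  k=2: a=1, p=25, q=4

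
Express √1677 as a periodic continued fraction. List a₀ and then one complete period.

[40; 1, 19, 2, 19, 1, 80]

a₀ = ⌊√1677⌋ = 40.
With m₀=0, d₀=1 and mₖ₊₁ = dₖaₖ − mₖ, dₖ₊₁ = (n − mₖ₊₁²)/dₖ, aₖ₊₁ = ⌊(a₀+mₖ₊₁)/dₖ₊₁⌋:
  k=1: m=40, d=77, a=1
  k=2: m=37, d=4, a=19
  k=3: m=39, d=39, a=2
  k=4: m=39, d=4, a=19
  k=5: m=37, d=77, a=1
  k=6: m=40, d=1, a=80
d=1 and a=2a₀=80 at k=6, so the next step gives (m, d) = (40, 77) again — its k=1 value — and the period has length 6.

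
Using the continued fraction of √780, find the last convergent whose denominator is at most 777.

√780 = [27; 1, 12, 1, 54, …] (period length 4).
Convergents:
  p_0/q_0 = 27/1
  p_1/q_1 = 28/1
  p_2/q_2 = 363/13
  p_3/q_3 = 391/14
  p_4/q_4 = 21477/769
  p_5/q_5 = 21868/783
q_4 = 769 ≤ 777 < 783 = q_5, so the answer is 21477/769.

21477/769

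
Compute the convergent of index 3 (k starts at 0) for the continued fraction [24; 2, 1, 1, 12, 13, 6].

Using pₖ = aₖpₖ₋₁ + pₖ₋₂, qₖ = aₖqₖ₋₁ + qₖ₋₂ (with p₋₁=1, p₋₂=0, q₋₁=0, q₋₂=1):
  k=0: a=24, p=24, q=1
  k=1: a=2, p=49, q=2
  k=2: a=1, p=73, q=3
  k=3: a=1, p=122, q=5

122/5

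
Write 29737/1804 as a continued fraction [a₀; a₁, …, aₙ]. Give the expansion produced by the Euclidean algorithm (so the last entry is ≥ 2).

[16; 2, 15, 19, 3]

29737 = 16*1804 + 873
1804 = 2*873 + 58
873 = 15*58 + 3
58 = 19*3 + 1
3 = 3*1 + 0  (stop)
So 29737/1804 = [16; 2, 15, 19, 3].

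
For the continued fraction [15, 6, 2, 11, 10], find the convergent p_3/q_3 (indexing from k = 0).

2258/149

Using pₖ = aₖpₖ₋₁ + pₖ₋₂, qₖ = aₖqₖ₋₁ + qₖ₋₂ (with p₋₁=1, p₋₂=0, q₋₁=0, q₋₂=1):
  k=0: a=15, p=15, q=1
  k=1: a=6, p=91, q=6
  k=2: a=2, p=197, q=13
  k=3: a=11, p=2258, q=149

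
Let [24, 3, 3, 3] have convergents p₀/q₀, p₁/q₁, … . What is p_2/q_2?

243/10

Using pₖ = aₖpₖ₋₁ + pₖ₋₂, qₖ = aₖqₖ₋₁ + qₖ₋₂ (with p₋₁=1, p₋₂=0, q₋₁=0, q₋₂=1):
  k=0: a=24, p=24, q=1
  k=1: a=3, p=73, q=3
  k=2: a=3, p=243, q=10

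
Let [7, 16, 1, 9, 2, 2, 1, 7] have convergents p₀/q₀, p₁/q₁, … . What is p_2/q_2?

Using pₖ = aₖpₖ₋₁ + pₖ₋₂, qₖ = aₖqₖ₋₁ + qₖ₋₂ (with p₋₁=1, p₋₂=0, q₋₁=0, q₋₂=1):
  k=0: a=7, p=7, q=1
  k=1: a=16, p=113, q=16
  k=2: a=1, p=120, q=17

120/17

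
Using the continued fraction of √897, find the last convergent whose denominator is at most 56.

√897 = [29; 1, 18, 1, 58, …] (period length 4).
Convergents:
  p_0/q_0 = 29/1
  p_1/q_1 = 30/1
  p_2/q_2 = 569/19
  p_3/q_3 = 599/20
  p_4/q_4 = 35311/1179
q_3 = 20 ≤ 56 < 1179 = q_4, so the answer is 599/20.

599/20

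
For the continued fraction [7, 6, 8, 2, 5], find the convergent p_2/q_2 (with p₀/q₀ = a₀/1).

351/49

Using pₖ = aₖpₖ₋₁ + pₖ₋₂, qₖ = aₖqₖ₋₁ + qₖ₋₂ (with p₋₁=1, p₋₂=0, q₋₁=0, q₋₂=1):
  k=0: a=7, p=7, q=1
  k=1: a=6, p=43, q=6
  k=2: a=8, p=351, q=49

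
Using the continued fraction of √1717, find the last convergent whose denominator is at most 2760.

√1717 = [41; 2, 3, 2, 4, 2, 3, 2, 82, …] (period length 8).
Convergents:
  p_0/q_0 = 41/1
  p_1/q_1 = 83/2
  p_2/q_2 = 290/7
  p_3/q_3 = 663/16
  p_4/q_4 = 2942/71
  p_5/q_5 = 6547/158
  p_6/q_6 = 22583/545
  p_7/q_7 = 51713/1248
  p_8/q_8 = 4263049/102881
q_7 = 1248 ≤ 2760 < 102881 = q_8, so the answer is 51713/1248.

51713/1248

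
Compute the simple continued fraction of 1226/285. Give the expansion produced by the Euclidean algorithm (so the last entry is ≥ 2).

1226 = 4·285 + 86
285 = 3·86 + 27
86 = 3·27 + 5
27 = 5·5 + 2
5 = 2·2 + 1
2 = 2·1 + 0  (stop)
So 1226/285 = [4; 3, 3, 5, 2, 2].

[4; 3, 3, 5, 2, 2]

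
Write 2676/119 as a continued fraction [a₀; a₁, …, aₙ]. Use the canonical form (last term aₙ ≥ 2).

2676 = 22×119 + 58
119 = 2×58 + 3
58 = 19×3 + 1
3 = 3×1 + 0  (stop)
So 2676/119 = [22; 2, 19, 3].

[22; 2, 19, 3]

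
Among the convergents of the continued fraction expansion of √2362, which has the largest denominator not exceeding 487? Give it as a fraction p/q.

√2362 = [48; 1, 1, 1, 1, 96, …] (period length 5).
Convergents:
  p_0/q_0 = 48/1
  p_1/q_1 = 49/1
  p_2/q_2 = 97/2
  p_3/q_3 = 146/3
  p_4/q_4 = 243/5
  p_5/q_5 = 23474/483
  p_6/q_6 = 23717/488
q_5 = 483 ≤ 487 < 488 = q_6, so the answer is 23474/483.

23474/483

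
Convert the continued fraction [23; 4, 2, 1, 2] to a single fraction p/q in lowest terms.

813/35

Fold from the inside: start with 2/1.
  1 + 1/2 = 3/2
  2 + 2/3 = 8/3
  4 + 3/8 = 35/8
  23 + 8/35 = 813/35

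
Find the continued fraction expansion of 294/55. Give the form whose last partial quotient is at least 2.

294 = 5*55 + 19
55 = 2*19 + 17
19 = 1*17 + 2
17 = 8*2 + 1
2 = 2*1 + 0  (stop)
So 294/55 = [5; 2, 1, 8, 2].

[5; 2, 1, 8, 2]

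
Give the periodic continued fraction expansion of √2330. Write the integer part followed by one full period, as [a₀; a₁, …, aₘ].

a₀ = ⌊√2330⌋ = 48.
With m₀=0, d₀=1 and mₖ₊₁ = dₖaₖ − mₖ, dₖ₊₁ = (n − mₖ₊₁²)/dₖ, aₖ₊₁ = ⌊(a₀+mₖ₊₁)/dₖ₊₁⌋:
  k=1: m=48, d=26, a=3
  k=2: m=30, d=55, a=1
  k=3: m=25, d=31, a=2
  k=4: m=37, d=31, a=2
  k=5: m=25, d=55, a=1
  k=6: m=30, d=26, a=3
  k=7: m=48, d=1, a=96
d=1 and a=2a₀=96 at k=7, so the next step gives (m, d) = (48, 26) again — its k=1 value — and the period has length 7.

[48; 3, 1, 2, 2, 1, 3, 96]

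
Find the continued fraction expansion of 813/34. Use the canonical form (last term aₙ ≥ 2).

813 = 23*34 + 31
34 = 1*31 + 3
31 = 10*3 + 1
3 = 3*1 + 0  (stop)
So 813/34 = [23; 1, 10, 3].

[23; 1, 10, 3]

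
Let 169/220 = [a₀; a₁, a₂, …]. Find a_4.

5

169 = 0·220 + 169   →  a_0 = 0
220 = 1·169 + 51   →  a_1 = 1
169 = 3·51 + 16   →  a_2 = 3
51 = 3·16 + 3   →  a_3 = 3
16 = 5·3 + 1   →  a_4 = 5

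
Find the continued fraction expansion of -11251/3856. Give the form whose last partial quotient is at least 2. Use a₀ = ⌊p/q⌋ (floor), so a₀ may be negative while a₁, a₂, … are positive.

-11251 = -3·3856 + 317
3856 = 12·317 + 52
317 = 6·52 + 5
52 = 10·5 + 2
5 = 2·2 + 1
2 = 2·1 + 0  (stop)
So -11251/3856 = [-3; 12, 6, 10, 2, 2].

[-3; 12, 6, 10, 2, 2]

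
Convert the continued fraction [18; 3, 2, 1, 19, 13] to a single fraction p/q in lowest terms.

47048/2571

Fold from the inside: start with 13/1.
  19 + 1/13 = 248/13
  1 + 13/248 = 261/248
  2 + 248/261 = 770/261
  3 + 261/770 = 2571/770
  18 + 770/2571 = 47048/2571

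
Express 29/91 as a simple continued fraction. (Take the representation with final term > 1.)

29 = 0*91 + 29
91 = 3*29 + 4
29 = 7*4 + 1
4 = 4*1 + 0  (stop)
So 29/91 = [0; 3, 7, 4].

[0; 3, 7, 4]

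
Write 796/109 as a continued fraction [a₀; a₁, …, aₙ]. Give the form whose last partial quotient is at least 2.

[7; 3, 3, 3, 3]

796 = 7*109 + 33
109 = 3*33 + 10
33 = 3*10 + 3
10 = 3*3 + 1
3 = 3*1 + 0  (stop)
So 796/109 = [7; 3, 3, 3, 3].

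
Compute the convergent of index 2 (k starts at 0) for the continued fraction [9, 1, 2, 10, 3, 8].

Using pₖ = aₖpₖ₋₁ + pₖ₋₂, qₖ = aₖqₖ₋₁ + qₖ₋₂ (with p₋₁=1, p₋₂=0, q₋₁=0, q₋₂=1):
  k=0: a=9, p=9, q=1
  k=1: a=1, p=10, q=1
  k=2: a=2, p=29, q=3

29/3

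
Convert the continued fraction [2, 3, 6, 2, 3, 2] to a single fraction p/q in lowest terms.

Using pₖ = aₖpₖ₋₁ + pₖ₋₂ and qₖ = aₖqₖ₋₁ + qₖ₋₂:
  k=0: a=2, p=2, q=1
  k=1: a=3, p=7, q=3
  k=2: a=6, p=44, q=19
  k=3: a=2, p=95, q=41
  k=4: a=3, p=329, q=142
  k=5: a=2, p=753, q=325

753/325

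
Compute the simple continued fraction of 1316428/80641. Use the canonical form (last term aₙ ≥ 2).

1316428 = 16×80641 + 26172
80641 = 3×26172 + 2125
26172 = 12×2125 + 672
2125 = 3×672 + 109
672 = 6×109 + 18
109 = 6×18 + 1
18 = 18×1 + 0  (stop)
So 1316428/80641 = [16; 3, 12, 3, 6, 6, 18].

[16; 3, 12, 3, 6, 6, 18]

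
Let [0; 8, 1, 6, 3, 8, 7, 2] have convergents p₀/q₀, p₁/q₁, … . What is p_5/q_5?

Using pₖ = aₖpₖ₋₁ + pₖ₋₂, qₖ = aₖqₖ₋₁ + qₖ₋₂ (with p₋₁=1, p₋₂=0, q₋₁=0, q₋₂=1):
  k=0: a=0, p=0, q=1
  k=1: a=8, p=1, q=8
  k=2: a=1, p=1, q=9
  k=3: a=6, p=7, q=62
  k=4: a=3, p=22, q=195
  k=5: a=8, p=183, q=1622

183/1622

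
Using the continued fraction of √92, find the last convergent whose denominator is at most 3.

√92 = [9; 1, 1, 2, 4, 2, 1, 1, 18, …] (period length 8).
Convergents:
  p_0/q_0 = 9/1
  p_1/q_1 = 10/1
  p_2/q_2 = 19/2
  p_3/q_3 = 48/5
q_2 = 2 ≤ 3 < 5 = q_3, so the answer is 19/2.

19/2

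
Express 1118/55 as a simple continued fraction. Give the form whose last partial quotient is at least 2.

1118 = 20*55 + 18
55 = 3*18 + 1
18 = 18*1 + 0  (stop)
So 1118/55 = [20; 3, 18].

[20; 3, 18]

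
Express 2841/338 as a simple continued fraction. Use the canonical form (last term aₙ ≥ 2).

2841 = 8·338 + 137
338 = 2·137 + 64
137 = 2·64 + 9
64 = 7·9 + 1
9 = 9·1 + 0  (stop)
So 2841/338 = [8; 2, 2, 7, 9].

[8; 2, 2, 7, 9]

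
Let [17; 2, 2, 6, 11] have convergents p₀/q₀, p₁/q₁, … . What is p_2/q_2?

Using pₖ = aₖpₖ₋₁ + pₖ₋₂, qₖ = aₖqₖ₋₁ + qₖ₋₂ (with p₋₁=1, p₋₂=0, q₋₁=0, q₋₂=1):
  k=0: a=17, p=17, q=1
  k=1: a=2, p=35, q=2
  k=2: a=2, p=87, q=5

87/5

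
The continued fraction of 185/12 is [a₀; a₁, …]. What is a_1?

2

185 = 15·12 + 5   →  a_0 = 15
12 = 2·5 + 2   →  a_1 = 2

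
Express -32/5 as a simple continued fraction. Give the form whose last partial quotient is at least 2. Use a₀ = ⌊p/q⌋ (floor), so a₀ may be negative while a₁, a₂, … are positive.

-32 = -7*5 + 3
5 = 1*3 + 2
3 = 1*2 + 1
2 = 2*1 + 0  (stop)
So -32/5 = [-7; 1, 1, 2].

[-7; 1, 1, 2]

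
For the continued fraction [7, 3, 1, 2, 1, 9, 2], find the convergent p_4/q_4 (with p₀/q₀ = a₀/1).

Using pₖ = aₖpₖ₋₁ + pₖ₋₂, qₖ = aₖqₖ₋₁ + qₖ₋₂ (with p₋₁=1, p₋₂=0, q₋₁=0, q₋₂=1):
  k=0: a=7, p=7, q=1
  k=1: a=3, p=22, q=3
  k=2: a=1, p=29, q=4
  k=3: a=2, p=80, q=11
  k=4: a=1, p=109, q=15

109/15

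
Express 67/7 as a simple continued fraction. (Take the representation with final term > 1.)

[9; 1, 1, 3]

67 = 9×7 + 4
7 = 1×4 + 3
4 = 1×3 + 1
3 = 3×1 + 0  (stop)
So 67/7 = [9; 1, 1, 3].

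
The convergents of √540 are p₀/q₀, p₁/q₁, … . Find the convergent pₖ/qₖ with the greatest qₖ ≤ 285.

√540 = [23; 4, 4, 1, 10, 1, 4, 4, 46, …] (period length 8).
Convergents:
  p_0/q_0 = 23/1
  p_1/q_1 = 93/4
  p_2/q_2 = 395/17
  p_3/q_3 = 488/21
  p_4/q_4 = 5275/227
  p_5/q_5 = 5763/248
  p_6/q_6 = 28327/1219
q_5 = 248 ≤ 285 < 1219 = q_6, so the answer is 5763/248.

5763/248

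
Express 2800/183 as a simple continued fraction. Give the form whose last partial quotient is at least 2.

[15; 3, 3, 18]

2800 = 15×183 + 55
183 = 3×55 + 18
55 = 3×18 + 1
18 = 18×1 + 0  (stop)
So 2800/183 = [15; 3, 3, 18].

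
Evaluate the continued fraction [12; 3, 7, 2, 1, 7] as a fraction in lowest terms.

Using pₖ = aₖpₖ₋₁ + pₖ₋₂ and qₖ = aₖqₖ₋₁ + qₖ₋₂:
  k=0: a=12, p=12, q=1
  k=1: a=3, p=37, q=3
  k=2: a=7, p=271, q=22
  k=3: a=2, p=579, q=47
  k=4: a=1, p=850, q=69
  k=5: a=7, p=6529, q=530

6529/530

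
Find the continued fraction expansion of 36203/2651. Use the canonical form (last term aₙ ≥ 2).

36203 = 13×2651 + 1740
2651 = 1×1740 + 911
1740 = 1×911 + 829
911 = 1×829 + 82
829 = 10×82 + 9
82 = 9×9 + 1
9 = 9×1 + 0  (stop)
So 36203/2651 = [13; 1, 1, 1, 10, 9, 9].

[13; 1, 1, 1, 10, 9, 9]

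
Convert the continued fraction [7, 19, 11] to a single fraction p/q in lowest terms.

Fold from the inside: start with 11/1.
  19 + 1/11 = 210/11
  7 + 11/210 = 1481/210

1481/210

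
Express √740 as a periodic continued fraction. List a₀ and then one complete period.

[27; 4, 1, 12, 1, 4, 54]

a₀ = ⌊√740⌋ = 27.
With m₀=0, d₀=1 and mₖ₊₁ = dₖaₖ − mₖ, dₖ₊₁ = (n − mₖ₊₁²)/dₖ, aₖ₊₁ = ⌊(a₀+mₖ₊₁)/dₖ₊₁⌋:
  k=1: m=27, d=11, a=4
  k=2: m=17, d=41, a=1
  k=3: m=24, d=4, a=12
  k=4: m=24, d=41, a=1
  k=5: m=17, d=11, a=4
  k=6: m=27, d=1, a=54
d=1 and a=2a₀=54 at k=6, so the next step gives (m, d) = (27, 11) again — its k=1 value — and the period has length 6.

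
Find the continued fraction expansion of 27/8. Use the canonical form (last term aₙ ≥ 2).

27 = 3*8 + 3
8 = 2*3 + 2
3 = 1*2 + 1
2 = 2*1 + 0  (stop)
So 27/8 = [3; 2, 1, 2].

[3; 2, 1, 2]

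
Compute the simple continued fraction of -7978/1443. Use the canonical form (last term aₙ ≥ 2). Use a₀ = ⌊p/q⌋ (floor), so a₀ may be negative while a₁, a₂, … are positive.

[-6; 2, 8, 5, 5, 3]

-7978 = -6*1443 + 680
1443 = 2*680 + 83
680 = 8*83 + 16
83 = 5*16 + 3
16 = 5*3 + 1
3 = 3*1 + 0  (stop)
So -7978/1443 = [-6; 2, 8, 5, 5, 3].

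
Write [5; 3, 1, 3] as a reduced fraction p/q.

Using pₖ = aₖpₖ₋₁ + pₖ₋₂ and qₖ = aₖqₖ₋₁ + qₖ₋₂:
  k=0: a=5, p=5, q=1
  k=1: a=3, p=16, q=3
  k=2: a=1, p=21, q=4
  k=3: a=3, p=79, q=15

79/15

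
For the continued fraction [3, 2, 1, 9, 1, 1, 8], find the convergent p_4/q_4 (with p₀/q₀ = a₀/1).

107/32

Using pₖ = aₖpₖ₋₁ + pₖ₋₂, qₖ = aₖqₖ₋₁ + qₖ₋₂ (with p₋₁=1, p₋₂=0, q₋₁=0, q₋₂=1):
  k=0: a=3, p=3, q=1
  k=1: a=2, p=7, q=2
  k=2: a=1, p=10, q=3
  k=3: a=9, p=97, q=29
  k=4: a=1, p=107, q=32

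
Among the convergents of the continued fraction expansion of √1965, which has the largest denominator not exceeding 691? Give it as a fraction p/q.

√1965 = [44; 3, 21, 1, 4, 1, 21, 3, 88, …] (period length 8).
Convergents:
  p_0/q_0 = 44/1
  p_1/q_1 = 133/3
  p_2/q_2 = 2837/64
  p_3/q_3 = 2970/67
  p_4/q_4 = 14717/332
  p_5/q_5 = 17687/399
  p_6/q_6 = 386144/8711
q_5 = 399 ≤ 691 < 8711 = q_6, so the answer is 17687/399.

17687/399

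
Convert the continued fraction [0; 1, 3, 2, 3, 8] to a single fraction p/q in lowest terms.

Using pₖ = aₖpₖ₋₁ + pₖ₋₂ and qₖ = aₖqₖ₋₁ + qₖ₋₂:
  k=0: a=0, p=0, q=1
  k=1: a=1, p=1, q=1
  k=2: a=3, p=3, q=4
  k=3: a=2, p=7, q=9
  k=4: a=3, p=24, q=31
  k=5: a=8, p=199, q=257

199/257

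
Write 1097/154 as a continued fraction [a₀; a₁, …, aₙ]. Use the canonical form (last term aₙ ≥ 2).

[7; 8, 9, 2]

1097 = 7·154 + 19
154 = 8·19 + 2
19 = 9·2 + 1
2 = 2·1 + 0  (stop)
So 1097/154 = [7; 8, 9, 2].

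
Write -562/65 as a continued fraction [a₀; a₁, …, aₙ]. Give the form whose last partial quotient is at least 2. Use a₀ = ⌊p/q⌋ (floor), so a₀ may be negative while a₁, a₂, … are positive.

[-9; 2, 1, 4, 1, 3]

-562 = -9·65 + 23
65 = 2·23 + 19
23 = 1·19 + 4
19 = 4·4 + 3
4 = 1·3 + 1
3 = 3·1 + 0  (stop)
So -562/65 = [-9; 2, 1, 4, 1, 3].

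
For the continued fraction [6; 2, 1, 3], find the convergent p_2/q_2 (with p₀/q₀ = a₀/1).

Using pₖ = aₖpₖ₋₁ + pₖ₋₂, qₖ = aₖqₖ₋₁ + qₖ₋₂ (with p₋₁=1, p₋₂=0, q₋₁=0, q₋₂=1):
  k=0: a=6, p=6, q=1
  k=1: a=2, p=13, q=2
  k=2: a=1, p=19, q=3

19/3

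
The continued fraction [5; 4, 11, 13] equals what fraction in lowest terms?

3089/589

Fold from the inside: start with 13/1.
  11 + 1/13 = 144/13
  4 + 13/144 = 589/144
  5 + 144/589 = 3089/589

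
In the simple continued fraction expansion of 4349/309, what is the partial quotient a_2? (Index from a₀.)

2

4349 = 14·309 + 23   →  a_0 = 14
309 = 13·23 + 10   →  a_1 = 13
23 = 2·10 + 3   →  a_2 = 2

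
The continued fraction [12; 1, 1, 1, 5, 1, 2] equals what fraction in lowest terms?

Using pₖ = aₖpₖ₋₁ + pₖ₋₂ and qₖ = aₖqₖ₋₁ + qₖ₋₂:
  k=0: a=12, p=12, q=1
  k=1: a=1, p=13, q=1
  k=2: a=1, p=25, q=2
  k=3: a=1, p=38, q=3
  k=4: a=5, p=215, q=17
  k=5: a=1, p=253, q=20
  k=6: a=2, p=721, q=57

721/57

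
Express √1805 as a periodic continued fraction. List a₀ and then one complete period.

a₀ = ⌊√1805⌋ = 42.
With m₀=0, d₀=1 and mₖ₊₁ = dₖaₖ − mₖ, dₖ₊₁ = (n − mₖ₊₁²)/dₖ, aₖ₊₁ = ⌊(a₀+mₖ₊₁)/dₖ₊₁⌋:
  k=1: m=42, d=41, a=2
  k=2: m=40, d=5, a=16
  k=3: m=40, d=41, a=2
  k=4: m=42, d=1, a=84
d=1 and a=2a₀=84 at k=4, so the next step gives (m, d) = (42, 41) again — its k=1 value — and the period has length 4.

[42; 2, 16, 2, 84]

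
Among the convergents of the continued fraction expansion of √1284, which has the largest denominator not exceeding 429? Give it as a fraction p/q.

√1284 = [35; 1, 4, 1, 70, …] (period length 4).
Convergents:
  p_0/q_0 = 35/1
  p_1/q_1 = 36/1
  p_2/q_2 = 179/5
  p_3/q_3 = 215/6
  p_4/q_4 = 15229/425
  p_5/q_5 = 15444/431
q_4 = 425 ≤ 429 < 431 = q_5, so the answer is 15229/425.

15229/425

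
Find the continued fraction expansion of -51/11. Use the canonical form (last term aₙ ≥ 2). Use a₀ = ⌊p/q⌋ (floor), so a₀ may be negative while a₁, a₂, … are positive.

-51 = -5·11 + 4
11 = 2·4 + 3
4 = 1·3 + 1
3 = 3·1 + 0  (stop)
So -51/11 = [-5; 2, 1, 3].

[-5; 2, 1, 3]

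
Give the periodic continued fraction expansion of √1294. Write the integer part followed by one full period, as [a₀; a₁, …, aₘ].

a₀ = ⌊√1294⌋ = 35.
With m₀=0, d₀=1 and mₖ₊₁ = dₖaₖ − mₖ, dₖ₊₁ = (n − mₖ₊₁²)/dₖ, aₖ₊₁ = ⌊(a₀+mₖ₊₁)/dₖ₊₁⌋:
  k=1: m=35, d=69, a=1
  k=2: m=34, d=2, a=34
  k=3: m=34, d=69, a=1
  k=4: m=35, d=1, a=70
d=1 and a=2a₀=70 at k=4, so the next step gives (m, d) = (35, 69) again — its k=1 value — and the period has length 4.

[35; 1, 34, 1, 70]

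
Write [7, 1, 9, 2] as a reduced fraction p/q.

166/21

Fold from the inside: start with 2/1.
  9 + 1/2 = 19/2
  1 + 2/19 = 21/19
  7 + 19/21 = 166/21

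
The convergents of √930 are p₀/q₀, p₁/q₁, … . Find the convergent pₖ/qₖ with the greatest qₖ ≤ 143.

3690/121

√930 = [30; 2, 60, …] (period length 2).
Convergents:
  p_0/q_0 = 30/1
  p_1/q_1 = 61/2
  p_2/q_2 = 3690/121
  p_3/q_3 = 7441/244
q_2 = 121 ≤ 143 < 244 = q_3, so the answer is 3690/121.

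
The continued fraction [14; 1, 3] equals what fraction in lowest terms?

59/4

Fold from the inside: start with 3/1.
  1 + 1/3 = 4/3
  14 + 3/4 = 59/4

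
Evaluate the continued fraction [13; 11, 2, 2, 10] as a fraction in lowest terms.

Using pₖ = aₖpₖ₋₁ + pₖ₋₂ and qₖ = aₖqₖ₋₁ + qₖ₋₂:
  k=0: a=13, p=13, q=1
  k=1: a=11, p=144, q=11
  k=2: a=2, p=301, q=23
  k=3: a=2, p=746, q=57
  k=4: a=10, p=7761, q=593

7761/593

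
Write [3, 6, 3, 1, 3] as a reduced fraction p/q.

297/94

Using pₖ = aₖpₖ₋₁ + pₖ₋₂ and qₖ = aₖqₖ₋₁ + qₖ₋₂:
  k=0: a=3, p=3, q=1
  k=1: a=6, p=19, q=6
  k=2: a=3, p=60, q=19
  k=3: a=1, p=79, q=25
  k=4: a=3, p=297, q=94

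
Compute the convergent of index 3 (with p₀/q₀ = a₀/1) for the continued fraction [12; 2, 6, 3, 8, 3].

Using pₖ = aₖpₖ₋₁ + pₖ₋₂, qₖ = aₖqₖ₋₁ + qₖ₋₂ (with p₋₁=1, p₋₂=0, q₋₁=0, q₋₂=1):
  k=0: a=12, p=12, q=1
  k=1: a=2, p=25, q=2
  k=2: a=6, p=162, q=13
  k=3: a=3, p=511, q=41

511/41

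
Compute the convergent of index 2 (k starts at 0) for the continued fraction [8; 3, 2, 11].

Using pₖ = aₖpₖ₋₁ + pₖ₋₂, qₖ = aₖqₖ₋₁ + qₖ₋₂ (with p₋₁=1, p₋₂=0, q₋₁=0, q₋₂=1):
  k=0: a=8, p=8, q=1
  k=1: a=3, p=25, q=3
  k=2: a=2, p=58, q=7

58/7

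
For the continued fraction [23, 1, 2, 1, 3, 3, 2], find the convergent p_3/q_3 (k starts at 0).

Using pₖ = aₖpₖ₋₁ + pₖ₋₂, qₖ = aₖqₖ₋₁ + qₖ₋₂ (with p₋₁=1, p₋₂=0, q₋₁=0, q₋₂=1):
  k=0: a=23, p=23, q=1
  k=1: a=1, p=24, q=1
  k=2: a=2, p=71, q=3
  k=3: a=1, p=95, q=4

95/4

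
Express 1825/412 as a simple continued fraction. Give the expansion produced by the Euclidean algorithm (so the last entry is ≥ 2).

1825 = 4×412 + 177
412 = 2×177 + 58
177 = 3×58 + 3
58 = 19×3 + 1
3 = 3×1 + 0  (stop)
So 1825/412 = [4; 2, 3, 19, 3].

[4; 2, 3, 19, 3]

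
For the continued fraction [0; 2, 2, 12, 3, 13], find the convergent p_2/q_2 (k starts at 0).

2/5

Using pₖ = aₖpₖ₋₁ + pₖ₋₂, qₖ = aₖqₖ₋₁ + qₖ₋₂ (with p₋₁=1, p₋₂=0, q₋₁=0, q₋₂=1):
  k=0: a=0, p=0, q=1
  k=1: a=2, p=1, q=2
  k=2: a=2, p=2, q=5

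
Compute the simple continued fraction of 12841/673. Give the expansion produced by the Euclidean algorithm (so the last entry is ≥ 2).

12841 = 19×673 + 54
673 = 12×54 + 25
54 = 2×25 + 4
25 = 6×4 + 1
4 = 4×1 + 0  (stop)
So 12841/673 = [19; 12, 2, 6, 4].

[19; 12, 2, 6, 4]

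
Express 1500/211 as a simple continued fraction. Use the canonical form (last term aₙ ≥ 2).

[7; 9, 5, 1, 3]

1500 = 7*211 + 23
211 = 9*23 + 4
23 = 5*4 + 3
4 = 1*3 + 1
3 = 3*1 + 0  (stop)
So 1500/211 = [7; 9, 5, 1, 3].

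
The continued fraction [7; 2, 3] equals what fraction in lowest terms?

52/7

Fold from the inside: start with 3/1.
  2 + 1/3 = 7/3
  7 + 3/7 = 52/7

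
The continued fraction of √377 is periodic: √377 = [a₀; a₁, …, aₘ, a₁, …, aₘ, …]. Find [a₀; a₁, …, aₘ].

[19; 2, 2, 2, 38]

a₀ = ⌊√377⌋ = 19.
With m₀=0, d₀=1 and mₖ₊₁ = dₖaₖ − mₖ, dₖ₊₁ = (n − mₖ₊₁²)/dₖ, aₖ₊₁ = ⌊(a₀+mₖ₊₁)/dₖ₊₁⌋:
  k=1: m=19, d=16, a=2
  k=2: m=13, d=13, a=2
  k=3: m=13, d=16, a=2
  k=4: m=19, d=1, a=38
d=1 and a=2a₀=38 at k=4, so the next step gives (m, d) = (19, 16) again — its k=1 value — and the period has length 4.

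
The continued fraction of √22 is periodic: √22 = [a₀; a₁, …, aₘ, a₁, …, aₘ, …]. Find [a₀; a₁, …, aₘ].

[4; 1, 2, 4, 2, 1, 8]

a₀ = ⌊√22⌋ = 4.
With m₀=0, d₀=1 and mₖ₊₁ = dₖaₖ − mₖ, dₖ₊₁ = (n − mₖ₊₁²)/dₖ, aₖ₊₁ = ⌊(a₀+mₖ₊₁)/dₖ₊₁⌋:
  k=1: m=4, d=6, a=1
  k=2: m=2, d=3, a=2
  k=3: m=4, d=2, a=4
  k=4: m=4, d=3, a=2
  k=5: m=2, d=6, a=1
  k=6: m=4, d=1, a=8
d=1 and a=2a₀=8 at k=6, so the next step gives (m, d) = (4, 6) again — its k=1 value — and the period has length 6.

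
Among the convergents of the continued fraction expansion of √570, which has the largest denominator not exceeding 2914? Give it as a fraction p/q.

√570 = [23; 1, 6, 1, 46, …] (period length 4).
Convergents:
  p_0/q_0 = 23/1
  p_1/q_1 = 24/1
  p_2/q_2 = 167/7
  p_3/q_3 = 191/8
  p_4/q_4 = 8953/375
  p_5/q_5 = 9144/383
  p_6/q_6 = 63817/2673
  p_7/q_7 = 72961/3056
q_6 = 2673 ≤ 2914 < 3056 = q_7, so the answer is 63817/2673.

63817/2673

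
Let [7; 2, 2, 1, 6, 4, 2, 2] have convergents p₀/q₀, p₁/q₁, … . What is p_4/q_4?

Using pₖ = aₖpₖ₋₁ + pₖ₋₂, qₖ = aₖqₖ₋₁ + qₖ₋₂ (with p₋₁=1, p₋₂=0, q₋₁=0, q₋₂=1):
  k=0: a=7, p=7, q=1
  k=1: a=2, p=15, q=2
  k=2: a=2, p=37, q=5
  k=3: a=1, p=52, q=7
  k=4: a=6, p=349, q=47

349/47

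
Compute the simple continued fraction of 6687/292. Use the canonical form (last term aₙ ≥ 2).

6687 = 22×292 + 263
292 = 1×263 + 29
263 = 9×29 + 2
29 = 14×2 + 1
2 = 2×1 + 0  (stop)
So 6687/292 = [22; 1, 9, 14, 2].

[22; 1, 9, 14, 2]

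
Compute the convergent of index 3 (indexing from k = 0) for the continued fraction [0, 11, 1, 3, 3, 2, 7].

4/47

Using pₖ = aₖpₖ₋₁ + pₖ₋₂, qₖ = aₖqₖ₋₁ + qₖ₋₂ (with p₋₁=1, p₋₂=0, q₋₁=0, q₋₂=1):
  k=0: a=0, p=0, q=1
  k=1: a=11, p=1, q=11
  k=2: a=1, p=1, q=12
  k=3: a=3, p=4, q=47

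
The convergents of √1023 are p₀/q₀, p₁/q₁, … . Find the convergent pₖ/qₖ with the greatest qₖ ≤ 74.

2047/64

√1023 = [31; 1, 62, …] (period length 2).
Convergents:
  p_0/q_0 = 31/1
  p_1/q_1 = 32/1
  p_2/q_2 = 2015/63
  p_3/q_3 = 2047/64
  p_4/q_4 = 128929/4031
q_3 = 64 ≤ 74 < 4031 = q_4, so the answer is 2047/64.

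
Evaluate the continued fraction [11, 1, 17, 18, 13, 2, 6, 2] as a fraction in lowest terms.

Using pₖ = aₖpₖ₋₁ + pₖ₋₂ and qₖ = aₖqₖ₋₁ + qₖ₋₂:
  k=0: a=11, p=11, q=1
  k=1: a=1, p=12, q=1
  k=2: a=17, p=215, q=18
  k=3: a=18, p=3882, q=325
  k=4: a=13, p=50681, q=4243
  k=5: a=2, p=105244, q=8811
  k=6: a=6, p=682145, q=57109
  k=7: a=2, p=1469534, q=123029

1469534/123029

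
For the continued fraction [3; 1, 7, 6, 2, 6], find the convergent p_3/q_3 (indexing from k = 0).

190/49

Using pₖ = aₖpₖ₋₁ + pₖ₋₂, qₖ = aₖqₖ₋₁ + qₖ₋₂ (with p₋₁=1, p₋₂=0, q₋₁=0, q₋₂=1):
  k=0: a=3, p=3, q=1
  k=1: a=1, p=4, q=1
  k=2: a=7, p=31, q=8
  k=3: a=6, p=190, q=49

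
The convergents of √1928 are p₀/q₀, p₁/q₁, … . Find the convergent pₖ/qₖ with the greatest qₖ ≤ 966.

41977/956

√1928 = [43; 1, 9, 1, 86, …] (period length 4).
Convergents:
  p_0/q_0 = 43/1
  p_1/q_1 = 44/1
  p_2/q_2 = 439/10
  p_3/q_3 = 483/11
  p_4/q_4 = 41977/956
  p_5/q_5 = 42460/967
q_4 = 956 ≤ 966 < 967 = q_5, so the answer is 41977/956.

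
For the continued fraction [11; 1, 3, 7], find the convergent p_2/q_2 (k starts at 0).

47/4

Using pₖ = aₖpₖ₋₁ + pₖ₋₂, qₖ = aₖqₖ₋₁ + qₖ₋₂ (with p₋₁=1, p₋₂=0, q₋₁=0, q₋₂=1):
  k=0: a=11, p=11, q=1
  k=1: a=1, p=12, q=1
  k=2: a=3, p=47, q=4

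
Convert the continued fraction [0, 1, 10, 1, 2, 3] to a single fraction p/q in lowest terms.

Fold from the inside: start with 3/1.
  2 + 1/3 = 7/3
  1 + 3/7 = 10/7
  10 + 7/10 = 107/10
  1 + 10/107 = 117/107
  0 + 107/117 = 107/117

107/117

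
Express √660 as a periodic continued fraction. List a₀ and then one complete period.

[25; 1, 2, 4, 2, 1, 50]

a₀ = ⌊√660⌋ = 25.
With m₀=0, d₀=1 and mₖ₊₁ = dₖaₖ − mₖ, dₖ₊₁ = (n − mₖ₊₁²)/dₖ, aₖ₊₁ = ⌊(a₀+mₖ₊₁)/dₖ₊₁⌋:
  k=1: m=25, d=35, a=1
  k=2: m=10, d=16, a=2
  k=3: m=22, d=11, a=4
  k=4: m=22, d=16, a=2
  k=5: m=10, d=35, a=1
  k=6: m=25, d=1, a=50
d=1 and a=2a₀=50 at k=6, so the next step gives (m, d) = (25, 35) again — its k=1 value — and the period has length 6.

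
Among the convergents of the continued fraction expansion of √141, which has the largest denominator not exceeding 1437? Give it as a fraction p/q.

15781/1329

√141 = [11; 1, 6, 1, 22, …] (period length 4).
Convergents:
  p_0/q_0 = 11/1
  p_1/q_1 = 12/1
  p_2/q_2 = 83/7
  p_3/q_3 = 95/8
  p_4/q_4 = 2173/183
  p_5/q_5 = 2268/191
  p_6/q_6 = 15781/1329
  p_7/q_7 = 18049/1520
q_6 = 1329 ≤ 1437 < 1520 = q_7, so the answer is 15781/1329.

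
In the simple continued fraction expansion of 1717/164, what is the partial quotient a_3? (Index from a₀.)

1

1717 = 10·164 + 77   →  a_0 = 10
164 = 2·77 + 10   →  a_1 = 2
77 = 7·10 + 7   →  a_2 = 7
10 = 1·7 + 3   →  a_3 = 1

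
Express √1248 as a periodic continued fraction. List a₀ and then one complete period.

[35; 3, 17, 3, 70]

a₀ = ⌊√1248⌋ = 35.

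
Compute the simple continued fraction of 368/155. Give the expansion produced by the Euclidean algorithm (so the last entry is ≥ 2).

[2; 2, 1, 2, 19]

368 = 2·155 + 58
155 = 2·58 + 39
58 = 1·39 + 19
39 = 2·19 + 1
19 = 19·1 + 0  (stop)
So 368/155 = [2; 2, 1, 2, 19].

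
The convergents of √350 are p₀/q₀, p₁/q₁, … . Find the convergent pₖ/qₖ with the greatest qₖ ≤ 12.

131/7

√350 = [18; 1, 2, 2, 2, 1, 36, …] (period length 6).
Convergents:
  p_0/q_0 = 18/1
  p_1/q_1 = 19/1
  p_2/q_2 = 56/3
  p_3/q_3 = 131/7
  p_4/q_4 = 318/17
q_3 = 7 ≤ 12 < 17 = q_4, so the answer is 131/7.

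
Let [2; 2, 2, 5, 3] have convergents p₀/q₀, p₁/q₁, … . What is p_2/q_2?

Using pₖ = aₖpₖ₋₁ + pₖ₋₂, qₖ = aₖqₖ₋₁ + qₖ₋₂ (with p₋₁=1, p₋₂=0, q₋₁=0, q₋₂=1):
  k=0: a=2, p=2, q=1
  k=1: a=2, p=5, q=2
  k=2: a=2, p=12, q=5

12/5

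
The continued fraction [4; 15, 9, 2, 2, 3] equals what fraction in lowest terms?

9828/2417

Using pₖ = aₖpₖ₋₁ + pₖ₋₂ and qₖ = aₖqₖ₋₁ + qₖ₋₂:
  k=0: a=4, p=4, q=1
  k=1: a=15, p=61, q=15
  k=2: a=9, p=553, q=136
  k=3: a=2, p=1167, q=287
  k=4: a=2, p=2887, q=710
  k=5: a=3, p=9828, q=2417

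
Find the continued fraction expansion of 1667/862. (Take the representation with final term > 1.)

1667 = 1*862 + 805
862 = 1*805 + 57
805 = 14*57 + 7
57 = 8*7 + 1
7 = 7*1 + 0  (stop)
So 1667/862 = [1; 1, 14, 8, 7].

[1; 1, 14, 8, 7]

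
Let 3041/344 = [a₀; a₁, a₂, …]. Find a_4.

1

3041 = 8·344 + 289   →  a_0 = 8
344 = 1·289 + 55   →  a_1 = 1
289 = 5·55 + 14   →  a_2 = 5
55 = 3·14 + 13   →  a_3 = 3
14 = 1·13 + 1   →  a_4 = 1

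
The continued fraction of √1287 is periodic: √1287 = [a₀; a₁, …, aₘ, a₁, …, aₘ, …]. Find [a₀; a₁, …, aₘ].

a₀ = ⌊√1287⌋ = 35.
With m₀=0, d₀=1 and mₖ₊₁ = dₖaₖ − mₖ, dₖ₊₁ = (n − mₖ₊₁²)/dₖ, aₖ₊₁ = ⌊(a₀+mₖ₊₁)/dₖ₊₁⌋:
  k=1: m=35, d=62, a=1
  k=2: m=27, d=9, a=6
  k=3: m=27, d=62, a=1
  k=4: m=35, d=1, a=70
d=1 and a=2a₀=70 at k=4, so the next step gives (m, d) = (35, 62) again — its k=1 value — and the period has length 4.

[35; 1, 6, 1, 70]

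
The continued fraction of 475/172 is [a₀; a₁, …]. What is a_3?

5

475 = 2·172 + 131   →  a_0 = 2
172 = 1·131 + 41   →  a_1 = 1
131 = 3·41 + 8   →  a_2 = 3
41 = 5·8 + 1   →  a_3 = 5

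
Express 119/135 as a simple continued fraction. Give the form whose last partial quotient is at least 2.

119 = 0·135 + 119
135 = 1·119 + 16
119 = 7·16 + 7
16 = 2·7 + 2
7 = 3·2 + 1
2 = 2·1 + 0  (stop)
So 119/135 = [0; 1, 7, 2, 3, 2].

[0; 1, 7, 2, 3, 2]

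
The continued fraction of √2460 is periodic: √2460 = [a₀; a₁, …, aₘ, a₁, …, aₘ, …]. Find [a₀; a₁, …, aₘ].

[49; 1, 1, 2, 24, 2, 1, 1, 98]

a₀ = ⌊√2460⌋ = 49.
With m₀=0, d₀=1 and mₖ₊₁ = dₖaₖ − mₖ, dₖ₊₁ = (n − mₖ₊₁²)/dₖ, aₖ₊₁ = ⌊(a₀+mₖ₊₁)/dₖ₊₁⌋:
  k=1: m=49, d=59, a=1
  k=2: m=10, d=40, a=1
  k=3: m=30, d=39, a=2
  k=4: m=48, d=4, a=24
  k=5: m=48, d=39, a=2
  k=6: m=30, d=40, a=1
  k=7: m=10, d=59, a=1
  k=8: m=49, d=1, a=98
d=1 and a=2a₀=98 at k=8, so the next step gives (m, d) = (49, 59) again — its k=1 value — and the period has length 8.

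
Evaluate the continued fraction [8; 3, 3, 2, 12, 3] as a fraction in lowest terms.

7316/881

Fold from the inside: start with 3/1.
  12 + 1/3 = 37/3
  2 + 3/37 = 77/37
  3 + 37/77 = 268/77
  3 + 77/268 = 881/268
  8 + 268/881 = 7316/881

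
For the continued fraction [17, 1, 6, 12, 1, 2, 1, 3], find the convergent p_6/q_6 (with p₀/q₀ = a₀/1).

6447/361

Using pₖ = aₖpₖ₋₁ + pₖ₋₂, qₖ = aₖqₖ₋₁ + qₖ₋₂ (with p₋₁=1, p₋₂=0, q₋₁=0, q₋₂=1):
  k=0: a=17, p=17, q=1
  k=1: a=1, p=18, q=1
  k=2: a=6, p=125, q=7
  k=3: a=12, p=1518, q=85
  k=4: a=1, p=1643, q=92
  k=5: a=2, p=4804, q=269
  k=6: a=1, p=6447, q=361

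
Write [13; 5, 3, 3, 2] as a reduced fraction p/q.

1609/122

Using pₖ = aₖpₖ₋₁ + pₖ₋₂ and qₖ = aₖqₖ₋₁ + qₖ₋₂:
  k=0: a=13, p=13, q=1
  k=1: a=5, p=66, q=5
  k=2: a=3, p=211, q=16
  k=3: a=3, p=699, q=53
  k=4: a=2, p=1609, q=122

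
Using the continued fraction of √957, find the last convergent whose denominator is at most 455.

13890/449

√957 = [30; 1, 14, 2, 14, 1, 60, …] (period length 6).
Convergents:
  p_0/q_0 = 30/1
  p_1/q_1 = 31/1
  p_2/q_2 = 464/15
  p_3/q_3 = 959/31
  p_4/q_4 = 13890/449
  p_5/q_5 = 14849/480
q_4 = 449 ≤ 455 < 480 = q_5, so the answer is 13890/449.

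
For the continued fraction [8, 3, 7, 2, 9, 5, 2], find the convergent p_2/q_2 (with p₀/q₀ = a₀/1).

Using pₖ = aₖpₖ₋₁ + pₖ₋₂, qₖ = aₖqₖ₋₁ + qₖ₋₂ (with p₋₁=1, p₋₂=0, q₋₁=0, q₋₂=1):
  k=0: a=8, p=8, q=1
  k=1: a=3, p=25, q=3
  k=2: a=7, p=183, q=22

183/22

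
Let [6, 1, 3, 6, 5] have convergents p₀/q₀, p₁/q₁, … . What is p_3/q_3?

169/25

Using pₖ = aₖpₖ₋₁ + pₖ₋₂, qₖ = aₖqₖ₋₁ + qₖ₋₂ (with p₋₁=1, p₋₂=0, q₋₁=0, q₋₂=1):
  k=0: a=6, p=6, q=1
  k=1: a=1, p=7, q=1
  k=2: a=3, p=27, q=4
  k=3: a=6, p=169, q=25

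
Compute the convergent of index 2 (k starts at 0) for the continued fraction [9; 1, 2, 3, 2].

Using pₖ = aₖpₖ₋₁ + pₖ₋₂, qₖ = aₖqₖ₋₁ + qₖ₋₂ (with p₋₁=1, p₋₂=0, q₋₁=0, q₋₂=1):
  k=0: a=9, p=9, q=1
  k=1: a=1, p=10, q=1
  k=2: a=2, p=29, q=3

29/3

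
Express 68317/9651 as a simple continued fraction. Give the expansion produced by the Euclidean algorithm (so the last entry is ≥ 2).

68317 = 7·9651 + 760
9651 = 12·760 + 531
760 = 1·531 + 229
531 = 2·229 + 73
229 = 3·73 + 10
73 = 7·10 + 3
10 = 3·3 + 1
3 = 3·1 + 0  (stop)
So 68317/9651 = [7; 12, 1, 2, 3, 7, 3, 3].

[7; 12, 1, 2, 3, 7, 3, 3]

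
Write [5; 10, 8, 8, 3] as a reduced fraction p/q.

10478/2055

Fold from the inside: start with 3/1.
  8 + 1/3 = 25/3
  8 + 3/25 = 203/25
  10 + 25/203 = 2055/203
  5 + 203/2055 = 10478/2055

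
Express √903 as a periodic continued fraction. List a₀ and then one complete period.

a₀ = ⌊√903⌋ = 30.
With m₀=0, d₀=1 and mₖ₊₁ = dₖaₖ − mₖ, dₖ₊₁ = (n − mₖ₊₁²)/dₖ, aₖ₊₁ = ⌊(a₀+mₖ₊₁)/dₖ₊₁⌋:
  k=1: m=30, d=3, a=20
  k=2: m=30, d=1, a=60
d=1 and a=2a₀=60 at k=2, so the next step gives (m, d) = (30, 3) again — its k=1 value — and the period has length 2.

[30; 20, 60]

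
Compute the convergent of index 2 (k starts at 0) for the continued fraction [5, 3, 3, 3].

53/10

Using pₖ = aₖpₖ₋₁ + pₖ₋₂, qₖ = aₖqₖ₋₁ + qₖ₋₂ (with p₋₁=1, p₋₂=0, q₋₁=0, q₋₂=1):
  k=0: a=5, p=5, q=1
  k=1: a=3, p=16, q=3
  k=2: a=3, p=53, q=10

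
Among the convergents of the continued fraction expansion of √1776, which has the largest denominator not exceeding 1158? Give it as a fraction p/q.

24822/589

√1776 = [42; 7, 84, …] (period length 2).
Convergents:
  p_0/q_0 = 42/1
  p_1/q_1 = 295/7
  p_2/q_2 = 24822/589
  p_3/q_3 = 174049/4130
q_2 = 589 ≤ 1158 < 4130 = q_3, so the answer is 24822/589.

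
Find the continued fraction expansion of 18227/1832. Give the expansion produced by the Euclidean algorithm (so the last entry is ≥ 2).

[9; 1, 18, 1, 2, 3, 9]

18227 = 9×1832 + 1739
1832 = 1×1739 + 93
1739 = 18×93 + 65
93 = 1×65 + 28
65 = 2×28 + 9
28 = 3×9 + 1
9 = 9×1 + 0  (stop)
So 18227/1832 = [9; 1, 18, 1, 2, 3, 9].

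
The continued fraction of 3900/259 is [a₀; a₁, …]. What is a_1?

3900 = 15·259 + 15   →  a_0 = 15
259 = 17·15 + 4   →  a_1 = 17

17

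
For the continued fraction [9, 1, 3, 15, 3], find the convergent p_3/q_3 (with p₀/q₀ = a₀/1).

595/61

Using pₖ = aₖpₖ₋₁ + pₖ₋₂, qₖ = aₖqₖ₋₁ + qₖ₋₂ (with p₋₁=1, p₋₂=0, q₋₁=0, q₋₂=1):
  k=0: a=9, p=9, q=1
  k=1: a=1, p=10, q=1
  k=2: a=3, p=39, q=4
  k=3: a=15, p=595, q=61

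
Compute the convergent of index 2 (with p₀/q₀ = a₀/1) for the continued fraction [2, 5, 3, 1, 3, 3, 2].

35/16

Using pₖ = aₖpₖ₋₁ + pₖ₋₂, qₖ = aₖqₖ₋₁ + qₖ₋₂ (with p₋₁=1, p₋₂=0, q₋₁=0, q₋₂=1):
  k=0: a=2, p=2, q=1
  k=1: a=5, p=11, q=5
  k=2: a=3, p=35, q=16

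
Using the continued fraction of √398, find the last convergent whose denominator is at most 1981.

15940/799

√398 = [19; 1, 18, 1, 38, …] (period length 4).
Convergents:
  p_0/q_0 = 19/1
  p_1/q_1 = 20/1
  p_2/q_2 = 379/19
  p_3/q_3 = 399/20
  p_4/q_4 = 15541/779
  p_5/q_5 = 15940/799
  p_6/q_6 = 302461/15161
q_5 = 799 ≤ 1981 < 15161 = q_6, so the answer is 15940/799.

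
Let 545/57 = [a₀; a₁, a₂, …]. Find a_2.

1

545 = 9·57 + 32   →  a_0 = 9
57 = 1·32 + 25   →  a_1 = 1
32 = 1·25 + 7   →  a_2 = 1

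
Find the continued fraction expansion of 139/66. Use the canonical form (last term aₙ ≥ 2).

139 = 2·66 + 7
66 = 9·7 + 3
7 = 2·3 + 1
3 = 3·1 + 0  (stop)
So 139/66 = [2; 9, 2, 3].

[2; 9, 2, 3]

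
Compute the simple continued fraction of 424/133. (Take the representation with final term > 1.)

424 = 3·133 + 25
133 = 5·25 + 8
25 = 3·8 + 1
8 = 8·1 + 0  (stop)
So 424/133 = [3; 5, 3, 8].

[3; 5, 3, 8]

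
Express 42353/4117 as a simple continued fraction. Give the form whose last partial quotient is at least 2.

42353 = 10*4117 + 1183
4117 = 3*1183 + 568
1183 = 2*568 + 47
568 = 12*47 + 4
47 = 11*4 + 3
4 = 1*3 + 1
3 = 3*1 + 0  (stop)
So 42353/4117 = [10; 3, 2, 12, 11, 1, 3].

[10; 3, 2, 12, 11, 1, 3]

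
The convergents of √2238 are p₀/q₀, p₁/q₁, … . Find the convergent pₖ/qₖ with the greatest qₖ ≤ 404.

√2238 = [47; 3, 3, 1, 30, 1, 3, 3, 94, …] (period length 8).
Convergents:
  p_0/q_0 = 47/1
  p_1/q_1 = 142/3
  p_2/q_2 = 473/10
  p_3/q_3 = 615/13
  p_4/q_4 = 18923/400
  p_5/q_5 = 19538/413
q_4 = 400 ≤ 404 < 413 = q_5, so the answer is 18923/400.

18923/400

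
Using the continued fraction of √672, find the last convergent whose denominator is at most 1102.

√672 = [25; 1, 11, 1, 50, …] (period length 4).
Convergents:
  p_0/q_0 = 25/1
  p_1/q_1 = 26/1
  p_2/q_2 = 311/12
  p_3/q_3 = 337/13
  p_4/q_4 = 17161/662
  p_5/q_5 = 17498/675
  p_6/q_6 = 209639/8087
q_5 = 675 ≤ 1102 < 8087 = q_6, so the answer is 17498/675.

17498/675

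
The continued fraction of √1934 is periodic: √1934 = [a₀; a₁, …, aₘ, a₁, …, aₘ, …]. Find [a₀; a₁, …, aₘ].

a₀ = ⌊√1934⌋ = 43.
With m₀=0, d₀=1 and mₖ₊₁ = dₖaₖ − mₖ, dₖ₊₁ = (n − mₖ₊₁²)/dₖ, aₖ₊₁ = ⌊(a₀+mₖ₊₁)/dₖ₊₁⌋:
  k=1: m=43, d=85, a=1
  k=2: m=42, d=2, a=42
  k=3: m=42, d=85, a=1
  k=4: m=43, d=1, a=86
d=1 and a=2a₀=86 at k=4, so the next step gives (m, d) = (43, 85) again — its k=1 value — and the period has length 4.

[43; 1, 42, 1, 86]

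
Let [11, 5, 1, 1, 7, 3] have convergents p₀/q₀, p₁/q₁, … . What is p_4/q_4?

928/83

Using pₖ = aₖpₖ₋₁ + pₖ₋₂, qₖ = aₖqₖ₋₁ + qₖ₋₂ (with p₋₁=1, p₋₂=0, q₋₁=0, q₋₂=1):
  k=0: a=11, p=11, q=1
  k=1: a=5, p=56, q=5
  k=2: a=1, p=67, q=6
  k=3: a=1, p=123, q=11
  k=4: a=7, p=928, q=83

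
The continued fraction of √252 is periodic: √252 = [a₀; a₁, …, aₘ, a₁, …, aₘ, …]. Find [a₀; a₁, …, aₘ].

a₀ = ⌊√252⌋ = 15.
With m₀=0, d₀=1 and mₖ₊₁ = dₖaₖ − mₖ, dₖ₊₁ = (n − mₖ₊₁²)/dₖ, aₖ₊₁ = ⌊(a₀+mₖ₊₁)/dₖ₊₁⌋:
  k=1: m=15, d=27, a=1
  k=2: m=12, d=4, a=6
  k=3: m=12, d=27, a=1
  k=4: m=15, d=1, a=30
d=1 and a=2a₀=30 at k=4, so the next step gives (m, d) = (15, 27) again — its k=1 value — and the period has length 4.

[15; 1, 6, 1, 30]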